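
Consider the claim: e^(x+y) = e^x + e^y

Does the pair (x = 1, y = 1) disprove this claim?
Substituting x = 1, y = 1:
LHS = e^(1+1) = e^2 ≈ 7.389
RHS = e^1 + e^1 = 2·e ≈ 5.437

Since LHS ≠ RHS, this pair disproves the claim.

Answer: Yes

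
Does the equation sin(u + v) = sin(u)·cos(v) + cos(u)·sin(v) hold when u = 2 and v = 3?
Substituting u = 2, v = 3:

LHS = sin(2 + 3) = sin(5) ≈ -0.9589
RHS = sin(2)·cos(3) + cos(2)·sin(3) = sin(2)·cos(3) + sin(3)·cos(2) ≈ -0.9589

LHS = RHS, so the equation holds at this point.

Answer: Holds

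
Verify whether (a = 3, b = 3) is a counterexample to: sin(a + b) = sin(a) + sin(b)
Substituting a = 3, b = 3:
LHS = sin(3 + 3) = sin(6) ≈ -0.2794
RHS = sin(3) + sin(3) = 2·sin(3) ≈ 0.2822

Since LHS ≠ RHS, this pair disproves the claim.

Answer: Yes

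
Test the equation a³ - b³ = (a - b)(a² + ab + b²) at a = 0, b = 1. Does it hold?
Holds

Substituting a = 0, b = 1:

LHS = 0³ - 1³ = -1
RHS = (0 - 1)(0² + 0·1 + 1²) = -1

LHS = RHS, so the equation holds at this point.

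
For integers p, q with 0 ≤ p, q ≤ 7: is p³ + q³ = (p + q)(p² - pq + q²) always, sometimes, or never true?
Always true

The identity holds for every pair in the range. For instance at (p, q) = (7, 7): both sides equal 686.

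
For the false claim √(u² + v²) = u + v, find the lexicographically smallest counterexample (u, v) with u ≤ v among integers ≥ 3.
Substituting (3, 3) into the claim:
LHS = √(3² + 3²) = 3·√(2) ≈ 4.243
RHS = 3 + 3 = 6

Since LHS ≠ RHS, this pair disproves the claim, and no lexicographically smaller pair (u ≤ v, integers ≥ 3) does.

For instance (6, 6) is also a counterexample (LHS = 6·√(2) ≈ 8.485, RHS = 12), but it's lexicographically larger.

Answer: (u, v) = (3, 3)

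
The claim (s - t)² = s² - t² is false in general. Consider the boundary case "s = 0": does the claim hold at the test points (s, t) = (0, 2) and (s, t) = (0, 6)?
At (0, 2): LHS = 4 ≠ RHS = -4
At (0, 6): LHS = 36 ≠ RHS = -36

Answer: No, fails at both test points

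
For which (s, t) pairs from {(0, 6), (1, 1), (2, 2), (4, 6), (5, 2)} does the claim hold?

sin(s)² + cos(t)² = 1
(1, 1), (2, 2)

Testing each pair:
(0, 6): LHS = cos(6)² ≈ 0.9219, RHS = 1 → fails
(1, 1): LHS = cos(1)² + sin(1)² = 1, RHS = 1 → holds
(2, 2): LHS = cos(2)² + sin(2)² = 1, RHS = 1 → holds
(4, 6): LHS = sin(4)² + cos(6)² ≈ 1.495, RHS = 1 → fails
(5, 2): LHS = cos(2)² + sin(5)² ≈ 1.093, RHS = 1 → fails

2 of 5 pairs satisfy the claim.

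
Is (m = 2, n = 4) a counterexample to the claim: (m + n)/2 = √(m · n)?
Yes

Substituting m = 2, n = 4:
LHS = (2 + 4)/2 = 3
RHS = √(2 · 4) = 2·√(2) ≈ 2.828

Since LHS ≠ RHS, this pair disproves the claim.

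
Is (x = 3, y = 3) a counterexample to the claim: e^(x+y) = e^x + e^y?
Yes

Substituting x = 3, y = 3:
LHS = e^(3+3) = e^6 ≈ 403.4
RHS = e^3 + e^3 = 2·e^3 ≈ 40.17

Since LHS ≠ RHS, this pair disproves the claim.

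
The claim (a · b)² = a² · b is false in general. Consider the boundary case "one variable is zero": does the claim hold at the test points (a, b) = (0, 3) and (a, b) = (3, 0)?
Yes, holds at both test points

At (0, 3): LHS = 0, RHS = 0 → equal
At (3, 0): LHS = 0, RHS = 0 → equal

So the claim does hold at both of these boundary points, even though it is not an identity.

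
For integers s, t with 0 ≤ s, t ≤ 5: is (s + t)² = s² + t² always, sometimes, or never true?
Sometimes true

It holds at (s, t) = (4, 0) (both sides equal 16), but fails at (s, t) = (3, 1) (LHS = 16, RHS = 10).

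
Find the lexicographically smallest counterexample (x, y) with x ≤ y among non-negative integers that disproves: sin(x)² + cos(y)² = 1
(x, y) = (0, 1)

At (0, 0): both sides equal 1, so it holds there.

Substituting (0, 1) into the claim:
LHS = sin(0)² + cos(1)² = cos(1)² ≈ 0.2919
RHS = 1

Since LHS ≠ RHS, this pair disproves the claim, and no lexicographically smaller pair (x ≤ y, non-negative integers) does.

For instance (1, 7) is also a counterexample (LHS = cos(7)² + sin(1)² ≈ 1.276, RHS = 1), but it's lexicographically larger.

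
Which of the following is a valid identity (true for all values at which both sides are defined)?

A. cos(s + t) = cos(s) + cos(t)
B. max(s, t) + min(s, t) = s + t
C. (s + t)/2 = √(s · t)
B

A: fails at (1, 2) — LHS = cos(3) ≈ -0.99, RHS = cos(2) + cos(1) ≈ 0.1242.
B: holds — e.g. at (2, 3), both sides equal 5.
C: fails at (2, 7) — LHS = 9/2, RHS = √(14) ≈ 3.742.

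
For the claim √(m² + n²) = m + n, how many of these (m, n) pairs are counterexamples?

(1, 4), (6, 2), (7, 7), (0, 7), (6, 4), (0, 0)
4

Testing each pair:
(1, 4): LHS = √(17) ≈ 4.123, RHS = 5 → counterexample
(6, 2): LHS = 2·√(10) ≈ 6.325, RHS = 8 → counterexample
(7, 7): LHS = 7·√(2) ≈ 9.899, RHS = 14 → counterexample
(0, 7): LHS = 7, RHS = 7 → satisfies claim
(6, 4): LHS = 2·√(13) ≈ 7.211, RHS = 10 → counterexample
(0, 0): LHS = 0, RHS = 0 → satisfies claim

That makes 4 counterexamples.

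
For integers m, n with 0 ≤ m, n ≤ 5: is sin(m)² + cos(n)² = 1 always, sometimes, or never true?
It holds at (m, n) = (1, 1) (both sides equal 1), but fails at (m, n) = (3, 4) (LHS = sin(3)² + cos(4)² ≈ 0.4472, RHS = 1).

Answer: Sometimes true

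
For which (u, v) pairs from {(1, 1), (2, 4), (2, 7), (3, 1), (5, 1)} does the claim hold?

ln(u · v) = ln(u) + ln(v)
Testing each pair:
(1, 1): LHS = 0, RHS = 0 → holds
(2, 4): LHS = ln(8) ≈ 2.079, RHS = ln(2) + ln(4) ≈ 2.079 → holds
(2, 7): LHS = ln(14) ≈ 2.639, RHS = ln(2) + ln(7) ≈ 2.639 → holds
(3, 1): LHS = ln(3) ≈ 1.099, RHS = ln(3) ≈ 1.099 → holds
(5, 1): LHS = ln(5) ≈ 1.609, RHS = ln(5) ≈ 1.609 → holds

Every pair satisfies the claim.

Answer: All pairs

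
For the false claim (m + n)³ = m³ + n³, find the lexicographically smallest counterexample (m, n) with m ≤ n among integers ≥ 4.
(m, n) = (4, 4)

Substituting (4, 4) into the claim:
LHS = (4 + 4)³ = 512
RHS = 4³ + 4³ = 128

Since LHS ≠ RHS, this pair disproves the claim, and no lexicographically smaller pair (m ≤ n, integers ≥ 4) does.

For instance (7, 10) is also a counterexample (LHS = 4913, RHS = 1343), but it's lexicographically larger.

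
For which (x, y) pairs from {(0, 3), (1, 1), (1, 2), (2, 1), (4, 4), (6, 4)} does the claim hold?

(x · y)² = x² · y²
All pairs

Testing each pair:
(0, 3): LHS = 0, RHS = 0 → holds
(1, 1): LHS = 1, RHS = 1 → holds
(1, 2): LHS = 4, RHS = 4 → holds
(2, 1): LHS = 4, RHS = 4 → holds
(4, 4): LHS = 256, RHS = 256 → holds
(6, 4): LHS = 576, RHS = 576 → holds

Every pair satisfies the claim.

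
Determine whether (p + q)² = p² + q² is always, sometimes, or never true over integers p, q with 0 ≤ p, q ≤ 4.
Sometimes true

It holds at (p, q) = (0, 0) (both sides equal 0), but fails at (p, q) = (2, 1) (LHS = 9, RHS = 5).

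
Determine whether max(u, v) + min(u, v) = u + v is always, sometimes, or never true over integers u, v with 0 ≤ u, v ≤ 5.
Always true

The identity holds for every pair in the range. For instance at (u, v) = (0, 5): both sides equal 5.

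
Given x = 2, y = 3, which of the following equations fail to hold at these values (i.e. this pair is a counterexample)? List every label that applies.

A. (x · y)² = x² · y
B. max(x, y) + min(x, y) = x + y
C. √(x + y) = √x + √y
A, C

Evaluating each claim at the given values:
A. LHS = 36, RHS = 12 → fails here (LHS ≠ RHS)
B. LHS = 5, RHS = 5 → holds here (LHS = RHS)
C. LHS = √(5) ≈ 2.236, RHS = √(2) + √(3) ≈ 3.146 → fails here (LHS ≠ RHS)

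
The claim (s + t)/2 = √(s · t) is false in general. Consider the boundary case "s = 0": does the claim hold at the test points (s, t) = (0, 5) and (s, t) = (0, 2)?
At (0, 5): LHS = 5/2 ≠ RHS = 0
At (0, 2): LHS = 1 ≠ RHS = 0

Answer: No, fails at both test points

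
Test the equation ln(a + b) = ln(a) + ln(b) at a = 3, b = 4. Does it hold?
Fails

Substituting a = 3, b = 4:

LHS = ln(3 + 4) = ln(7) ≈ 1.946
RHS = ln(3) + ln(4) ≈ 2.485

LHS ≠ RHS, so the equation does not hold at this point.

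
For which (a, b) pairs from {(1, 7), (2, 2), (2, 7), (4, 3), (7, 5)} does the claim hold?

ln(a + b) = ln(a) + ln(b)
(2, 2)

Testing each pair:
(1, 7): LHS = ln(8) ≈ 2.079, RHS = ln(7) ≈ 1.946 → fails
(2, 2): LHS = ln(4) ≈ 1.386, RHS = 2·ln(2) ≈ 1.386 → holds
(2, 7): LHS = ln(9) ≈ 2.197, RHS = ln(2) + ln(7) ≈ 2.639 → fails
(4, 3): LHS = ln(7) ≈ 1.946, RHS = ln(3) + ln(4) ≈ 2.485 → fails
(7, 5): LHS = ln(12) ≈ 2.485, RHS = ln(5) + ln(7) ≈ 3.555 → fails

1 of 5 pairs satisfies the claim.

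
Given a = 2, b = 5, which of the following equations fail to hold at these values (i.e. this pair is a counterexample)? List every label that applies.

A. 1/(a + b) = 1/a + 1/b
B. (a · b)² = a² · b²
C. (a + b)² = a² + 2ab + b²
A

Evaluating each claim at the given values:
A. LHS = 1/7, RHS = 7/10 → fails here (LHS ≠ RHS)
B. LHS = 100, RHS = 100 → holds here (LHS = RHS)
C. LHS = 49, RHS = 49 → holds here (LHS = RHS)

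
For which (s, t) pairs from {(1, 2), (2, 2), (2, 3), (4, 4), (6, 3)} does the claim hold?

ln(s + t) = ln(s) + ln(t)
Testing each pair:
(1, 2): LHS = ln(3) ≈ 1.099, RHS = ln(2) ≈ 0.6931 → fails
(2, 2): LHS = ln(4) ≈ 1.386, RHS = 2·ln(2) ≈ 1.386 → holds
(2, 3): LHS = ln(5) ≈ 1.609, RHS = ln(2) + ln(3) ≈ 1.792 → fails
(4, 4): LHS = ln(8) ≈ 2.079, RHS = 2·ln(4) ≈ 2.773 → fails
(6, 3): LHS = ln(9) ≈ 2.197, RHS = ln(3) + ln(6) ≈ 2.89 → fails

1 of 5 pairs satisfies the claim.

Answer: (2, 2)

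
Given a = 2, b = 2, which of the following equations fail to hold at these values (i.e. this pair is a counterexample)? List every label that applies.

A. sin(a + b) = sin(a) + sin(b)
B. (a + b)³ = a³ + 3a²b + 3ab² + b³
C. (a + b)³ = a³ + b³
A, C

Evaluating each claim at the given values:
A. LHS = sin(4) ≈ -0.7568, RHS = 2·sin(2) ≈ 1.819 → fails here (LHS ≠ RHS)
B. LHS = 64, RHS = 64 → holds here (LHS = RHS)
C. LHS = 64, RHS = 16 → fails here (LHS ≠ RHS)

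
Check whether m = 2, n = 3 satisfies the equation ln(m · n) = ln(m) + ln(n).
Substituting m = 2, n = 3:

LHS = ln(2 · 3) = ln(6) ≈ 1.792
RHS = ln(2) + ln(3) ≈ 1.792

LHS = RHS, so the equation holds at this point.

Answer: Holds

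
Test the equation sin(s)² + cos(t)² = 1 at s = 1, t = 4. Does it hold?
Fails

Substituting s = 1, t = 4:

LHS = sin(1)² + cos(4)² ≈ 1.135
RHS = 1

LHS ≠ RHS, so the equation does not hold at this point.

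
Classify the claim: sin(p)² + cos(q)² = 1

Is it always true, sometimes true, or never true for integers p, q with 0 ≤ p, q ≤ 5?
Sometimes true

It holds at (p, q) = (5, 5) (both sides equal 1), but fails at (p, q) = (1, 4) (LHS = cos(4)² + sin(1)² ≈ 1.135, RHS = 1).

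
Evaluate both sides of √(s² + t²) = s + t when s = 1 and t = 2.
LHS = √(1² + 2²) = √(5) ≈ 2.236
RHS = 1 + 2 = 3

LHS ≠ RHS (they differ by about 0.7639), so the equation does not hold here.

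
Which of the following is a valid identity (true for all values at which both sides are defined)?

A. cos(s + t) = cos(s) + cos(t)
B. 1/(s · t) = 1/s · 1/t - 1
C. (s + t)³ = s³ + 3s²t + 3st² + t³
A: fails at (1, 5) — LHS = cos(6) ≈ 0.9602, RHS = cos(5) + cos(1) ≈ 0.824.
B: fails at (5, 5) — LHS = 1/25, RHS = -24/25.
C: holds — e.g. at (2, 5), both sides equal 343.

Answer: C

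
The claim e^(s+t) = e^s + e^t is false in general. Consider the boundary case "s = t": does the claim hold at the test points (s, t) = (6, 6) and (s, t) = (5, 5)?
No, fails at both test points

At (6, 6): LHS = e^12 ≈ 162754.8 ≠ RHS = 2·e^6 ≈ 806.9
At (5, 5): LHS = e^10 ≈ 22026.5 ≠ RHS = 2·e^5 ≈ 296.8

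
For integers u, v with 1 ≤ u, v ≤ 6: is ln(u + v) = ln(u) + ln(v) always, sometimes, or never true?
It holds at (u, v) = (2, 2) (both sides equal ln(4) ≈ 1.386), but fails at (u, v) = (3, 4) (LHS = ln(7) ≈ 1.946, RHS = ln(3) + ln(4) ≈ 2.485).

Answer: Sometimes true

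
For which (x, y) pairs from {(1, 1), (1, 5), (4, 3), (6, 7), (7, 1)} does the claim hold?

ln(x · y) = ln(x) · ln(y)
Testing each pair:
(1, 1): LHS = 0, RHS = 0 → holds
(1, 5): LHS = ln(5) ≈ 1.609, RHS = 0 → fails
(4, 3): LHS = ln(12) ≈ 2.485, RHS = ln(3)·ln(4) ≈ 1.523 → fails
(6, 7): LHS = ln(42) ≈ 3.738, RHS = ln(6)·ln(7) ≈ 3.487 → fails
(7, 1): LHS = ln(7) ≈ 1.946, RHS = 0 → fails

1 of 5 pairs satisfies the claim.

Answer: (1, 1)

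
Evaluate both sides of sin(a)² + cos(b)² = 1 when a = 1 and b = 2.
LHS = sin(1)² + cos(2)² ≈ 0.8813
RHS = 1

LHS ≠ RHS (they differ by about 0.1187), so the equation does not hold here.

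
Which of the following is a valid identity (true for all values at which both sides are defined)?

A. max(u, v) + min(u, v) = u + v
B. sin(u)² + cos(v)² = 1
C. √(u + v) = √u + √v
A: holds — e.g. at (2, 4), both sides equal 6.
B: fails at (6, 7) — LHS = sin(6)² + cos(7)² ≈ 0.6464, RHS = 1.
C: fails at (1, 4) — LHS = √(5) ≈ 2.236, RHS = 3.

Answer: A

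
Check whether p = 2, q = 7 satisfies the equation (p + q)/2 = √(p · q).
Fails

Substituting p = 2, q = 7:

LHS = (2 + 7)/2 = 9/2
RHS = √(2 · 7) = √(14) ≈ 3.742

LHS ≠ RHS, so the equation does not hold at this point.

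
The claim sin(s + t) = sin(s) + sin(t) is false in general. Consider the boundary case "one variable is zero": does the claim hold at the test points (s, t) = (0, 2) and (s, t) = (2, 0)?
At (0, 2): LHS = sin(2) ≈ 0.9093, RHS = sin(2) ≈ 0.9093 → equal
At (2, 0): LHS = sin(2) ≈ 0.9093, RHS = sin(2) ≈ 0.9093 → equal

So the claim does hold at both of these boundary points, even though it is not an identity.

Answer: Yes, holds at both test points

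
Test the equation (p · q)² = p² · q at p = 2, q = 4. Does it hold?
Substituting p = 2, q = 4:

LHS = (2 · 4)² = 64
RHS = 2² · 4 = 16

LHS ≠ RHS, so the equation does not hold at this point.

Answer: Fails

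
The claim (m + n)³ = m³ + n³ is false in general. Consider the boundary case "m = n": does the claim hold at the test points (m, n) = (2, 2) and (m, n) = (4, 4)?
At (2, 2): LHS = 64 ≠ RHS = 16
At (4, 4): LHS = 512 ≠ RHS = 128

Answer: No, fails at both test points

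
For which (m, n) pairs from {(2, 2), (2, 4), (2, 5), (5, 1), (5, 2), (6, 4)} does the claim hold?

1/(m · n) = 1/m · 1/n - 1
None

Testing each pair:
(2, 2): LHS = 1/4, RHS = -3/4 → fails
(2, 4): LHS = 1/8, RHS = -7/8 → fails
(2, 5): LHS = 1/10, RHS = -9/10 → fails
(5, 1): LHS = 1/5, RHS = -4/5 → fails
(5, 2): LHS = 1/10, RHS = -9/10 → fails
(6, 4): LHS = 1/24, RHS = -23/24 → fails

No pair satisfies the claim.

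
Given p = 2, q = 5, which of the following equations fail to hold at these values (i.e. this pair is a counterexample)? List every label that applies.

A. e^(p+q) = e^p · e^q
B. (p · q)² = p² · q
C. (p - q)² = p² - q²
Evaluating each claim at the given values:
A. LHS = e^7 ≈ 1097, RHS = e^7 ≈ 1097 → holds here (LHS = RHS)
B. LHS = 100, RHS = 20 → fails here (LHS ≠ RHS)
C. LHS = 9, RHS = -21 → fails here (LHS ≠ RHS)

Answer: B, C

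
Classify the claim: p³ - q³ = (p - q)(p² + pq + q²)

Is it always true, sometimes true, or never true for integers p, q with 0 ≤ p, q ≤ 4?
The identity holds for every pair in the range. For instance at (p, q) = (0, 4): both sides equal -64.

Answer: Always true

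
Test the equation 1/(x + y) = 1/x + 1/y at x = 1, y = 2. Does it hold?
Substituting x = 1, y = 2:

LHS = 1/(1 + 2) = 1/3
RHS = 1/1 + 1/2 = 3/2

LHS ≠ RHS, so the equation does not hold at this point.

Answer: Fails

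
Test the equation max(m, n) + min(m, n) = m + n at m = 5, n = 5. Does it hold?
Substituting m = 5, n = 5:

LHS = max(5, 5) + min(5, 5) = 10
RHS = 5 + 5 = 10

LHS = RHS, so the equation holds at this point.

Answer: Holds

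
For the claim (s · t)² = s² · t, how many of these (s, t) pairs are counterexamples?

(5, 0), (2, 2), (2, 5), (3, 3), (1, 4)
Testing each pair:
(5, 0): LHS = 0, RHS = 0 → satisfies claim
(2, 2): LHS = 16, RHS = 8 → counterexample
(2, 5): LHS = 100, RHS = 20 → counterexample
(3, 3): LHS = 81, RHS = 27 → counterexample
(1, 4): LHS = 16, RHS = 4 → counterexample

That makes 4 counterexamples.

Answer: 4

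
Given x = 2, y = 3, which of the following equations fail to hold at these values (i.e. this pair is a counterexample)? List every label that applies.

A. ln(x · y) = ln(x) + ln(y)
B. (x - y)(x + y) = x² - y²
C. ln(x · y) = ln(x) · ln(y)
Evaluating each claim at the given values:
A. LHS = ln(6) ≈ 1.792, RHS = ln(2) + ln(3) ≈ 1.792 → holds here (LHS = RHS)
B. LHS = -5, RHS = -5 → holds here (LHS = RHS)
C. LHS = ln(6) ≈ 1.792, RHS = ln(2)·ln(3) ≈ 0.7615 → fails here (LHS ≠ RHS)

Answer: C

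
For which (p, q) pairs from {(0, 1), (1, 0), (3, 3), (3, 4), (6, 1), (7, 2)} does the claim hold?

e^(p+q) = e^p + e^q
Testing each pair:
(0, 1): LHS = e ≈ 2.718, RHS = 1 + e ≈ 3.718 → fails
(1, 0): LHS = e ≈ 2.718, RHS = 1 + e ≈ 3.718 → fails
(3, 3): LHS = e^6 ≈ 403.4, RHS = 2·e^3 ≈ 40.17 → fails
(3, 4): LHS = e^7 ≈ 1097, RHS = e^3 + e^4 ≈ 74.68 → fails
(6, 1): LHS = e^7 ≈ 1097, RHS = e + e^6 ≈ 406.1 → fails
(7, 2): LHS = e^9 ≈ 8103, RHS = e^2 + e^7 ≈ 1104 → fails

No pair satisfies the claim.

Answer: None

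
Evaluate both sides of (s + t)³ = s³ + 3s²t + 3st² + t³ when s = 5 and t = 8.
LHS = (5 + 8)³ = 2197
RHS = 5³ + 3·5²·8 + 3·5·8² + 8³ = 2197

LHS = RHS: the two sides agree.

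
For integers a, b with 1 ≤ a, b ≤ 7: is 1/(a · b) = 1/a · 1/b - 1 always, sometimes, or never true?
The claim fails for every pair in the range. For instance at (a, b) = (2, 5): LHS = 1/10, RHS = -9/10.

Answer: Never true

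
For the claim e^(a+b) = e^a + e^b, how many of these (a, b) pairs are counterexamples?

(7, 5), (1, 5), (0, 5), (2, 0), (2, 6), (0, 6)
6

Testing each pair:
(7, 5): LHS = e^12 ≈ 162754.8, RHS = e^5 + e^7 ≈ 1245 → counterexample
(1, 5): LHS = e^6 ≈ 403.4, RHS = e + e^5 ≈ 151.1 → counterexample
(0, 5): LHS = e^5 ≈ 148.4, RHS = 1 + e^5 ≈ 149.4 → counterexample
(2, 0): LHS = e^2 ≈ 7.389, RHS = 1 + e^2 ≈ 8.389 → counterexample
(2, 6): LHS = e^8 ≈ 2981, RHS = e^2 + e^6 ≈ 410.8 → counterexample
(0, 6): LHS = e^6 ≈ 403.4, RHS = 1 + e^6 ≈ 404.4 → counterexample

That makes 6 counterexamples.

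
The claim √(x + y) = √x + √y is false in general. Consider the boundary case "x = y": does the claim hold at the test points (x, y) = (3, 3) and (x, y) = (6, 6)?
No, fails at both test points

At (3, 3): LHS = √(6) ≈ 2.449 ≠ RHS = 2·√(3) ≈ 3.464
At (6, 6): LHS = 2·√(3) ≈ 3.464 ≠ RHS = 2·√(6) ≈ 4.899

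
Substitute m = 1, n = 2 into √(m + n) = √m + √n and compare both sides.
LHS = √(1 + 2) = √(3) ≈ 1.732
RHS = √1 + √2 = 1 + √(2) ≈ 2.414

LHS ≠ RHS (they differ by about 0.6822), so the equation does not hold here.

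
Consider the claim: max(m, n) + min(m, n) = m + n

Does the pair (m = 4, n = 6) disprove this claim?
No

Substituting m = 4, n = 6:
LHS = max(4, 6) + min(4, 6) = 10
RHS = 4 + 6 = 10

The sides agree, so this pair does not disprove the claim.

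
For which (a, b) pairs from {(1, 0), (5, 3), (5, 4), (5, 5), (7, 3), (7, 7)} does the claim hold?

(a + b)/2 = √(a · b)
(5, 5), (7, 7)

Testing each pair:
(1, 0): LHS = 1/2, RHS = 0 → fails
(5, 3): LHS = 4, RHS = √(15) ≈ 3.873 → fails
(5, 4): LHS = 9/2, RHS = 2·√(5) ≈ 4.472 → fails
(5, 5): LHS = 5, RHS = 5 → holds
(7, 3): LHS = 5, RHS = √(21) ≈ 4.583 → fails
(7, 7): LHS = 7, RHS = 7 → holds

2 of 6 pairs satisfy the claim.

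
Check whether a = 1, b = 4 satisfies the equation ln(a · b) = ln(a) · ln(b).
Fails

Substituting a = 1, b = 4:

LHS = ln(1 · 4) = ln(4) ≈ 1.386
RHS = ln(1) · ln(4) = 0

LHS ≠ RHS, so the equation does not hold at this point.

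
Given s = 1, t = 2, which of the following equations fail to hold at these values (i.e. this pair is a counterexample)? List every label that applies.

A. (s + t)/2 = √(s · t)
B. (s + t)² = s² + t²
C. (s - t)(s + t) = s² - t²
Evaluating each claim at the given values:
A. LHS = 3/2, RHS = √(2) ≈ 1.414 → fails here (LHS ≠ RHS)
B. LHS = 9, RHS = 5 → fails here (LHS ≠ RHS)
C. LHS = -3, RHS = -3 → holds here (LHS = RHS)

Answer: A, B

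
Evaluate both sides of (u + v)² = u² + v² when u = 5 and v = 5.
LHS = (5 + 5)² = 100
RHS = 5² + 5² = 50

LHS ≠ RHS, so the equation does not hold here.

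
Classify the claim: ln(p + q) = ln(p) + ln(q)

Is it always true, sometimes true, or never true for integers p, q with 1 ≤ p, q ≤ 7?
Sometimes true

It holds at (p, q) = (2, 2) (both sides equal ln(4) ≈ 1.386), but fails at (p, q) = (7, 1) (LHS = ln(8) ≈ 2.079, RHS = ln(7) ≈ 1.946).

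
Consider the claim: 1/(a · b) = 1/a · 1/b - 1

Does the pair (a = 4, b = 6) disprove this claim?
Substituting a = 4, b = 6:
LHS = 1/(4 · 6) = 1/24
RHS = 1/4 · 1/6 - 1 = -23/24

Since LHS ≠ RHS, this pair disproves the claim.

Answer: Yes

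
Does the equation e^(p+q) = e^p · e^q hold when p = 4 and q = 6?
Holds

Substituting p = 4, q = 6:

LHS = e^(4+6) = e^10 ≈ 22026.5
RHS = e^4 · e^6 = e^10 ≈ 22026.5

LHS = RHS, so the equation holds at this point.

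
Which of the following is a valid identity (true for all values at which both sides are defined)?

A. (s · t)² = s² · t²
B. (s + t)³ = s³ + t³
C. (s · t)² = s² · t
A: holds — e.g. at (4, 5), both sides equal 400.
B: fails at (3, 3) — LHS = 216, RHS = 54.
C: fails at (4, 4) — LHS = 256, RHS = 64.

Answer: A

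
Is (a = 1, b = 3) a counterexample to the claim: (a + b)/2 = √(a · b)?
Substituting a = 1, b = 3:
LHS = (1 + 3)/2 = 2
RHS = √(1 · 3) = √(3) ≈ 1.732

Since LHS ≠ RHS, this pair disproves the claim.

Answer: Yes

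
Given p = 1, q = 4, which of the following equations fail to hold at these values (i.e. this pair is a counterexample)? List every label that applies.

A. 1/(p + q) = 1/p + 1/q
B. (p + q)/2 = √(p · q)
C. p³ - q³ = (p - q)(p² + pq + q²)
A, B

Evaluating each claim at the given values:
A. LHS = 1/5, RHS = 5/4 → fails here (LHS ≠ RHS)
B. LHS = 5/2, RHS = 2 → fails here (LHS ≠ RHS)
C. LHS = -63, RHS = -63 → holds here (LHS = RHS)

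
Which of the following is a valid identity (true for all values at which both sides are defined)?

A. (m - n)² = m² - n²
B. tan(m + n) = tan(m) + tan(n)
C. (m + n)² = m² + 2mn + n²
A: fails at (3, 4) — LHS = 1, RHS = -7.
B: fails at (5, 5) — LHS = tan(10) ≈ 0.6484, RHS = 2·tan(5) ≈ -6.761.
C: holds — e.g. at (1, 3), both sides equal 16.

Answer: C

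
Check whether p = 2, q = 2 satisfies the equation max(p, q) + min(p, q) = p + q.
Substituting p = 2, q = 2:

LHS = max(2, 2) + min(2, 2) = 4
RHS = 2 + 2 = 4

LHS = RHS, so the equation holds at this point.

Answer: Holds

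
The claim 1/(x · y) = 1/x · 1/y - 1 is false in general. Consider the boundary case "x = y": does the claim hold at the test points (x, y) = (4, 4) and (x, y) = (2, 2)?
At (4, 4): LHS = 1/16 ≠ RHS = -15/16
At (2, 2): LHS = 1/4 ≠ RHS = -3/4

Answer: No, fails at both test points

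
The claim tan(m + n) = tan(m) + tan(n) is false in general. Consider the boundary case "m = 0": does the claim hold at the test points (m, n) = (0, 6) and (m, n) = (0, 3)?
At (0, 6): LHS = tan(6) ≈ -0.291, RHS = tan(6) ≈ -0.291 → equal
At (0, 3): LHS = tan(3) ≈ -0.1425, RHS = tan(3) ≈ -0.1425 → equal

So the claim does hold at both of these boundary points, even though it is not an identity.

Answer: Yes, holds at both test points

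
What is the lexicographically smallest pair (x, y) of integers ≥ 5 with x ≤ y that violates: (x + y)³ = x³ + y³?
(x, y) = (5, 5)

Substituting (5, 5) into the claim:
LHS = (5 + 5)³ = 1000
RHS = 5³ + 5³ = 250

Since LHS ≠ RHS, this pair disproves the claim, and no lexicographically smaller pair (x ≤ y, integers ≥ 5) does.

For instance (12, 12) is also a counterexample (LHS = 13824, RHS = 3456), but it's lexicographically larger.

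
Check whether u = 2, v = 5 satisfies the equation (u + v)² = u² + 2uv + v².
Holds

Substituting u = 2, v = 5:

LHS = (2 + 5)² = 49
RHS = 2² + 2·2·5 + 5² = 49

LHS = RHS, so the equation holds at this point.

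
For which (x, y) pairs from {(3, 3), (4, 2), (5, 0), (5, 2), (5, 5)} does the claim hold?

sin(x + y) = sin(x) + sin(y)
Testing each pair:
(3, 3): LHS = sin(6) ≈ -0.2794, RHS = 2·sin(3) ≈ 0.2822 → fails
(4, 2): LHS = sin(6) ≈ -0.2794, RHS = sin(4) + sin(2) ≈ 0.1525 → fails
(5, 0): LHS = sin(5) ≈ -0.9589, RHS = sin(5) ≈ -0.9589 → holds
(5, 2): LHS = sin(7) ≈ 0.657, RHS = sin(5) + sin(2) ≈ -0.04963 → fails
(5, 5): LHS = sin(10) ≈ -0.544, RHS = 2·sin(5) ≈ -1.918 → fails

1 of 5 pairs satisfies the claim.

Answer: (5, 0)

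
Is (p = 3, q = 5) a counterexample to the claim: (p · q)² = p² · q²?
No

Substituting p = 3, q = 5:
LHS = (3 · 5)² = 225
RHS = 3² · 5² = 225

The sides agree, so this pair does not disprove the claim.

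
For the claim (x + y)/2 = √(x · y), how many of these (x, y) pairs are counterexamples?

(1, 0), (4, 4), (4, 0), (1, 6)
3

Testing each pair:
(1, 0): LHS = 1/2, RHS = 0 → counterexample
(4, 4): LHS = 4, RHS = 4 → satisfies claim
(4, 0): LHS = 2, RHS = 0 → counterexample
(1, 6): LHS = 7/2, RHS = √(6) ≈ 2.449 → counterexample

That makes 3 counterexamples.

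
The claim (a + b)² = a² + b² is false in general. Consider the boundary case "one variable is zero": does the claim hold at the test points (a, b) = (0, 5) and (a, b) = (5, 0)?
Yes, holds at both test points

At (0, 5): LHS = 25, RHS = 25 → equal
At (5, 0): LHS = 25, RHS = 25 → equal

So the claim does hold at both of these boundary points, even though it is not an identity.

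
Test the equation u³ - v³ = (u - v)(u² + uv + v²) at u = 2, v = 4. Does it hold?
Holds

Substituting u = 2, v = 4:

LHS = 2³ - 4³ = -56
RHS = (2 - 4)(2² + 2·4 + 4²) = -56

LHS = RHS, so the equation holds at this point.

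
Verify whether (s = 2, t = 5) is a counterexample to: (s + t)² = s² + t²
Yes

Substituting s = 2, t = 5:
LHS = (2 + 5)² = 49
RHS = 2² + 5² = 29

Since LHS ≠ RHS, this pair disproves the claim.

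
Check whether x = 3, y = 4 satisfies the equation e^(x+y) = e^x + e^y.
Substituting x = 3, y = 4:

LHS = e^(3+4) = e^7 ≈ 1097
RHS = e^3 + e^4 ≈ 74.68

LHS ≠ RHS, so the equation does not hold at this point.

Answer: Fails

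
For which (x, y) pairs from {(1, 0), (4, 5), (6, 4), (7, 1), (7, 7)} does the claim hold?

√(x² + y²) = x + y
(1, 0)

Testing each pair:
(1, 0): LHS = 1, RHS = 1 → holds
(4, 5): LHS = √(41) ≈ 6.403, RHS = 9 → fails
(6, 4): LHS = 2·√(13) ≈ 7.211, RHS = 10 → fails
(7, 1): LHS = 5·√(2) ≈ 7.071, RHS = 8 → fails
(7, 7): LHS = 7·√(2) ≈ 9.899, RHS = 14 → fails

1 of 5 pairs satisfies the claim.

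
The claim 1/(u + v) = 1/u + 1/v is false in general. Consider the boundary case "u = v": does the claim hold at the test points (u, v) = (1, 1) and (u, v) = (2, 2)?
No, fails at both test points

At (1, 1): LHS = 1/2 ≠ RHS = 2
At (2, 2): LHS = 1/4 ≠ RHS = 1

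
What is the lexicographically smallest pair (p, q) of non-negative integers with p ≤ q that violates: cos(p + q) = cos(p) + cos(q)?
Substituting (0, 0) into the claim:
LHS = cos(0 + 0) = 1
RHS = cos(0) + cos(0) = 2

Since LHS ≠ RHS, this pair disproves the claim, and no lexicographically smaller pair (p ≤ q, non-negative integers) does.

For instance (6, 6) is also a counterexample (LHS = cos(12) ≈ 0.8439, RHS = 2·cos(6) ≈ 1.92), but it's lexicographically larger.

Answer: (p, q) = (0, 0)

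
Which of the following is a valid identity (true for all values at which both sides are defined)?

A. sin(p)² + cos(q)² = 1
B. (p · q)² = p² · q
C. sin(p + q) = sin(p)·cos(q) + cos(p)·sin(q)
C

A: fails at (3, 4) — LHS = sin(3)² + cos(4)² ≈ 0.4472, RHS = 1.
B: fails at (5, 8) — LHS = 1600, RHS = 200.
C: holds — e.g. at (3, 4), both sides equal sin(7) ≈ 0.657.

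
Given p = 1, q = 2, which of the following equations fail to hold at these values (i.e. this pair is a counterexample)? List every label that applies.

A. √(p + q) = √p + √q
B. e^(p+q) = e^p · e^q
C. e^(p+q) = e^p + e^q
Evaluating each claim at the given values:
A. LHS = √(3) ≈ 1.732, RHS = 1 + √(2) ≈ 2.414 → fails here (LHS ≠ RHS)
B. LHS = e^3 ≈ 20.09, RHS = e^3 ≈ 20.09 → holds here (LHS = RHS)
C. LHS = e^3 ≈ 20.09, RHS = e + e^2 ≈ 10.11 → fails here (LHS ≠ RHS)

Answer: A, C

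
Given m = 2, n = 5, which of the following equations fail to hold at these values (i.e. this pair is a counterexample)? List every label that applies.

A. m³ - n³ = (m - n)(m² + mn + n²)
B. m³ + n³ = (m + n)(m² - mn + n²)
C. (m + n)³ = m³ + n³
C

Evaluating each claim at the given values:
A. LHS = -117, RHS = -117 → holds here (LHS = RHS)
B. LHS = 133, RHS = 133 → holds here (LHS = RHS)
C. LHS = 343, RHS = 133 → fails here (LHS ≠ RHS)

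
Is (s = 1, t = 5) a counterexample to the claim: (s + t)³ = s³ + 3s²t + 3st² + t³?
Substituting s = 1, t = 5:
LHS = (1 + 5)³ = 216
RHS = 1³ + 3·1²·5 + 3·1·5² + 5³ = 216

The sides agree, so this pair does not disprove the claim.

Answer: No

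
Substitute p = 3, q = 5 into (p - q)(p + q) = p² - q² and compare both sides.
LHS = (3 - 5)(3 + 5) = -16
RHS = 3² - 5² = -16

LHS = RHS: the two sides agree.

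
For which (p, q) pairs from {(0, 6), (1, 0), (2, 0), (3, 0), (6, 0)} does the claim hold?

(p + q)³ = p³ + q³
All pairs

Testing each pair:
(0, 6): LHS = 216, RHS = 216 → holds
(1, 0): LHS = 1, RHS = 1 → holds
(2, 0): LHS = 8, RHS = 8 → holds
(3, 0): LHS = 27, RHS = 27 → holds
(6, 0): LHS = 216, RHS = 216 → holds

Every pair satisfies the claim.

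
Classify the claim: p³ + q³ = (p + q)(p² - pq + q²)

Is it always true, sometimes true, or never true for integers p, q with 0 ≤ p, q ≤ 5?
The identity holds for every pair in the range. For instance at (p, q) = (3, 3): both sides equal 54.

Answer: Always true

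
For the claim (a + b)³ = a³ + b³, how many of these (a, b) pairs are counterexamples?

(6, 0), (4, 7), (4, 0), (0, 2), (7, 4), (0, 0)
2

Testing each pair:
(6, 0): LHS = 216, RHS = 216 → satisfies claim
(4, 7): LHS = 1331, RHS = 407 → counterexample
(4, 0): LHS = 64, RHS = 64 → satisfies claim
(0, 2): LHS = 8, RHS = 8 → satisfies claim
(7, 4): LHS = 1331, RHS = 407 → counterexample
(0, 0): LHS = 0, RHS = 0 → satisfies claim

That makes 2 counterexamples.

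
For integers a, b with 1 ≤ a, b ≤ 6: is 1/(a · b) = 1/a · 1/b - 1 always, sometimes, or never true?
Never true

The claim fails for every pair in the range. For instance at (a, b) = (3, 2): LHS = 1/6, RHS = -5/6.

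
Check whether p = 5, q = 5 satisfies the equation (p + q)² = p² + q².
Fails

Substituting p = 5, q = 5:

LHS = (5 + 5)² = 100
RHS = 5² + 5² = 50

LHS ≠ RHS, so the equation does not hold at this point.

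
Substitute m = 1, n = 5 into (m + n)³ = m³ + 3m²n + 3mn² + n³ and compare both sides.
LHS = (1 + 5)³ = 216
RHS = 1³ + 3·1²·5 + 3·1·5² + 5³ = 216

LHS = RHS: the two sides agree.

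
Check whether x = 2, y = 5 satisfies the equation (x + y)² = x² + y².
Fails

Substituting x = 2, y = 5:

LHS = (2 + 5)² = 49
RHS = 2² + 5² = 29

LHS ≠ RHS, so the equation does not hold at this point.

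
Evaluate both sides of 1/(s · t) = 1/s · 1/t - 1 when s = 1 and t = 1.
LHS = 1/(1 · 1) = 1
RHS = 1/1 · 1/1 - 1 = 0

LHS ≠ RHS, so the equation does not hold here.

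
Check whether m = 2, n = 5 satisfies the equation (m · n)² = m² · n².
Substituting m = 2, n = 5:

LHS = (2 · 5)² = 100
RHS = 2² · 5² = 100

LHS = RHS, so the equation holds at this point.

Answer: Holds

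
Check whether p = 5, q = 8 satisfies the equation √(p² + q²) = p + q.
Substituting p = 5, q = 8:

LHS = √(5² + 8²) = √(89) ≈ 9.434
RHS = 5 + 8 = 13

LHS ≠ RHS, so the equation does not hold at this point.

Answer: Fails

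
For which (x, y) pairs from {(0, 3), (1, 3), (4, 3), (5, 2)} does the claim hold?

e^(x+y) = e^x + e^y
None

Testing each pair:
(0, 3): LHS = e^3 ≈ 20.09, RHS = 1 + e^3 ≈ 21.09 → fails
(1, 3): LHS = e^4 ≈ 54.6, RHS = e + e^3 ≈ 22.8 → fails
(4, 3): LHS = e^7 ≈ 1097, RHS = e^3 + e^4 ≈ 74.68 → fails
(5, 2): LHS = e^7 ≈ 1097, RHS = e^2 + e^5 ≈ 155.8 → fails

No pair satisfies the claim.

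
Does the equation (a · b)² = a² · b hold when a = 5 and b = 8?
Substituting a = 5, b = 8:

LHS = (5 · 8)² = 1600
RHS = 5² · 8 = 200

LHS ≠ RHS, so the equation does not hold at this point.

Answer: Fails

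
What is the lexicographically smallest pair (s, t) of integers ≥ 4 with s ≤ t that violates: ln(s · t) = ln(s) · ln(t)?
Substituting (4, 4) into the claim:
LHS = ln(4 · 4) = ln(16) ≈ 2.773
RHS = ln(4) · ln(4) = ln(4)² ≈ 1.922

Since LHS ≠ RHS, this pair disproves the claim, and no lexicographically smaller pair (s ≤ t, integers ≥ 4) does.

For instance (5, 10) is also a counterexample (LHS = ln(50) ≈ 3.912, RHS = ln(5)·ln(10) ≈ 3.706), but it's lexicographically larger.

Answer: (s, t) = (4, 4)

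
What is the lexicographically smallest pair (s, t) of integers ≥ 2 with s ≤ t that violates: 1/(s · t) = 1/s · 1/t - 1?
Substituting (2, 2) into the claim:
LHS = 1/(2 · 2) = 1/4
RHS = 1/2 · 1/2 - 1 = -3/4

Since LHS ≠ RHS, this pair disproves the claim, and no lexicographically smaller pair (s ≤ t, integers ≥ 2) does.

For instance (5, 5) is also a counterexample (LHS = 1/25, RHS = -24/25), but it's lexicographically larger.

Answer: (s, t) = (2, 2)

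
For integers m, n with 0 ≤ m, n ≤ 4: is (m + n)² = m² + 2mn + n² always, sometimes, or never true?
Always true

The identity holds for every pair in the range. For instance at (m, n) = (2, 3): both sides equal 25.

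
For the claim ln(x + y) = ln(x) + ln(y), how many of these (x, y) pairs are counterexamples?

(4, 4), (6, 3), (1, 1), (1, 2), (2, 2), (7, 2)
Testing each pair:
(4, 4): LHS = ln(8) ≈ 2.079, RHS = 2·ln(4) ≈ 2.773 → counterexample
(6, 3): LHS = ln(9) ≈ 2.197, RHS = ln(3) + ln(6) ≈ 2.89 → counterexample
(1, 1): LHS = ln(2) ≈ 0.6931, RHS = 0 → counterexample
(1, 2): LHS = ln(3) ≈ 1.099, RHS = ln(2) ≈ 0.6931 → counterexample
(2, 2): LHS = ln(4) ≈ 1.386, RHS = 2·ln(2) ≈ 1.386 → satisfies claim
(7, 2): LHS = ln(9) ≈ 2.197, RHS = ln(2) + ln(7) ≈ 2.639 → counterexample

That makes 5 counterexamples.

Answer: 5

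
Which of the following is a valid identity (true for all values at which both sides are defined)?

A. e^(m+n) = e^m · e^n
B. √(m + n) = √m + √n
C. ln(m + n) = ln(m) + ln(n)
A

A: holds — e.g. at (2, 5), both sides equal e^7 ≈ 1097.
B: fails at (3, 3) — LHS = √(6) ≈ 2.449, RHS = 2·√(3) ≈ 3.464.
C: fails at (1, 4) — LHS = ln(5) ≈ 1.609, RHS = ln(4) ≈ 1.386.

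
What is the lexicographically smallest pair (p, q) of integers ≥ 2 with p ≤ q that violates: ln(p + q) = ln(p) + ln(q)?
At (2, 2): both sides equal ln(4) ≈ 1.386, so it holds there.

Substituting (2, 3) into the claim:
LHS = ln(2 + 3) = ln(5) ≈ 1.609
RHS = ln(2) + ln(3) ≈ 1.792

Since LHS ≠ RHS, this pair disproves the claim, and no lexicographically smaller pair (p ≤ q, integers ≥ 2) does.

For instance (2, 5) is also a counterexample (LHS = ln(7) ≈ 1.946, RHS = ln(2) + ln(5) ≈ 2.303), but it's lexicographically larger.

Answer: (p, q) = (2, 3)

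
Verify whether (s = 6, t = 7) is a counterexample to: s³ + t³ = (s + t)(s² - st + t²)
No

Substituting s = 6, t = 7:
LHS = 6³ + 7³ = 559
RHS = (6 + 7)(6² - 6·7 + 7²) = 559

The sides agree, so this pair does not disprove the claim.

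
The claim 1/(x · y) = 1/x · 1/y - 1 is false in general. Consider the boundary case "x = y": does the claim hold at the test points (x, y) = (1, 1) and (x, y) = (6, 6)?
No, fails at both test points

At (1, 1): LHS = 1 ≠ RHS = 0
At (6, 6): LHS = 1/36 ≠ RHS = -35/36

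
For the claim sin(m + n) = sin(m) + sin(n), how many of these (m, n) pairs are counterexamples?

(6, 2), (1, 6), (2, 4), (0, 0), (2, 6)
Testing each pair:
(6, 2): LHS = sin(8) ≈ 0.9894, RHS = sin(6) + sin(2) ≈ 0.6299 → counterexample
(1, 6): LHS = sin(7) ≈ 0.657, RHS = sin(6) + sin(1) ≈ 0.5621 → counterexample
(2, 4): LHS = sin(6) ≈ -0.2794, RHS = sin(4) + sin(2) ≈ 0.1525 → counterexample
(0, 0): LHS = 0, RHS = 0 → satisfies claim
(2, 6): LHS = sin(8) ≈ 0.9894, RHS = sin(6) + sin(2) ≈ 0.6299 → counterexample

That makes 4 counterexamples.

Answer: 4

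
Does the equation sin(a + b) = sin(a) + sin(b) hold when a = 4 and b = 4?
Substituting a = 4, b = 4:

LHS = sin(4 + 4) = sin(8) ≈ 0.9894
RHS = sin(4) + sin(4) = 2·sin(4) ≈ -1.514

LHS ≠ RHS, so the equation does not hold at this point.

Answer: Fails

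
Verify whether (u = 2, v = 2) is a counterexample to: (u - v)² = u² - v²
No

Substituting u = 2, v = 2:
LHS = (2 - 2)² = 0
RHS = 2² - 2² = 0

The sides agree, so this pair does not disprove the claim.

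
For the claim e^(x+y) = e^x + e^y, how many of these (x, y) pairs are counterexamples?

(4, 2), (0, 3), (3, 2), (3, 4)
4

Testing each pair:
(4, 2): LHS = e^6 ≈ 403.4, RHS = e^2 + e^4 ≈ 61.99 → counterexample
(0, 3): LHS = e^3 ≈ 20.09, RHS = 1 + e^3 ≈ 21.09 → counterexample
(3, 2): LHS = e^5 ≈ 148.4, RHS = e^2 + e^3 ≈ 27.47 → counterexample
(3, 4): LHS = e^7 ≈ 1097, RHS = e^3 + e^4 ≈ 74.68 → counterexample

That makes 4 counterexamples.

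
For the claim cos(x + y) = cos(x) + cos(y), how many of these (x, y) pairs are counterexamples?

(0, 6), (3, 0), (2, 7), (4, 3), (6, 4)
Testing each pair:
(0, 6): LHS = cos(6) ≈ 0.9602, RHS = cos(6) + 1 ≈ 1.96 → counterexample
(3, 0): LHS = cos(3) ≈ -0.99, RHS = cos(3) + 1 ≈ 0.01001 → counterexample
(2, 7): LHS = cos(9) ≈ -0.9111, RHS = cos(2) + cos(7) ≈ 0.3378 → counterexample
(4, 3): LHS = cos(7) ≈ 0.7539, RHS = cos(3) + cos(4) ≈ -1.644 → counterexample
(6, 4): LHS = cos(10) ≈ -0.8391, RHS = cos(4) + cos(6) ≈ 0.3065 → counterexample

That makes 5 counterexamples.

Answer: 5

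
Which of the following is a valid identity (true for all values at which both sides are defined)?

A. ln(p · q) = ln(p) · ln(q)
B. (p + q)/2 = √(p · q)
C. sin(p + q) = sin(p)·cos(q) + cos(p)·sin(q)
C

A: fails at (6, 7) — LHS = ln(42) ≈ 3.738, RHS = ln(6)·ln(7) ≈ 3.487.
B: fails at (4, 5) — LHS = 9/2, RHS = 2·√(5) ≈ 4.472.
C: holds — e.g. at (1, 5), both sides equal sin(6) ≈ -0.2794.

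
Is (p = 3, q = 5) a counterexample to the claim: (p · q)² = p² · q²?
No

Substituting p = 3, q = 5:
LHS = (3 · 5)² = 225
RHS = 3² · 5² = 225

The sides agree, so this pair does not disprove the claim.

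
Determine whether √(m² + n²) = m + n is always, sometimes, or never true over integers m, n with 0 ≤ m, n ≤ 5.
It holds at (m, n) = (0, 4) (both sides equal 4), but fails at (m, n) = (1, 3) (LHS = √(10) ≈ 3.162, RHS = 4).

Answer: Sometimes true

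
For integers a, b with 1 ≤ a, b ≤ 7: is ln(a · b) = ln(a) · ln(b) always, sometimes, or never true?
It holds at (a, b) = (1, 1) (both sides equal 0), but fails at (a, b) = (1, 6) (LHS = ln(6) ≈ 1.792, RHS = 0).

Answer: Sometimes true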